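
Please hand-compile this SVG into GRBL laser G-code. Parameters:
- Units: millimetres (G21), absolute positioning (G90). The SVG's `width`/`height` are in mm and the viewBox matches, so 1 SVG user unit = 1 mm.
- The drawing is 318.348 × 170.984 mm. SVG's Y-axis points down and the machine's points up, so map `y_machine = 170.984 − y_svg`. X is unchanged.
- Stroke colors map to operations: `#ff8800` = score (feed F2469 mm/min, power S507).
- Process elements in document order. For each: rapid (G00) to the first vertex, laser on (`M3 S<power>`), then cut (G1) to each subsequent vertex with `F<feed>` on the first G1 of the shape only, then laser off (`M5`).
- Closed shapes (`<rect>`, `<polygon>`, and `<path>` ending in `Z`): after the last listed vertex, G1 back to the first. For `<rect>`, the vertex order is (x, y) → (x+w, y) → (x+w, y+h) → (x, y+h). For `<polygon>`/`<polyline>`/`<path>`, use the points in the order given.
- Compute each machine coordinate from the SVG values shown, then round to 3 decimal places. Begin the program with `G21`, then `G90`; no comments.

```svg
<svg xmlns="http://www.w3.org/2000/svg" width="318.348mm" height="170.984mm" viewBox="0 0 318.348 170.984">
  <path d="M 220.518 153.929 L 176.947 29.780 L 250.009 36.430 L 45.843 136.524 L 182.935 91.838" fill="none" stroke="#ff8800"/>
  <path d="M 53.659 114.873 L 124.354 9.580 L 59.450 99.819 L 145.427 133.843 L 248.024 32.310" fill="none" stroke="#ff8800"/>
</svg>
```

viewBox `0 0 318.348 170.984` with mm width/height → 1 unit = 1 mm. Flip: y_m = 170.984 − y_svg.

**Shape 1** — `<path>` open polyline, stroke `#ff8800` → score (S507, F2469). Machine vertices: (220.518,17.055) → (176.947,141.204) → (250.009,134.554) → (45.843,34.460) → (182.935,79.146). Open path.

**Shape 2** — `<path>` open polyline, stroke `#ff8800` → score (S507, F2469). Machine vertices: (53.659,56.111) → (124.354,161.404) → (59.450,71.165) → (145.427,37.141) → (248.024,138.674). Open path.

G21
G90
G00 X220.518 Y17.055
M3 S507
G1 X176.947 Y141.204 F2469
G1 X250.009 Y134.554
G1 X45.843 Y34.460
G1 X182.935 Y79.146
M5
G00 X53.659 Y56.111
M3 S507
G1 X124.354 Y161.404 F2469
G1 X59.450 Y71.165
G1 X145.427 Y37.141
G1 X248.024 Y138.674
M5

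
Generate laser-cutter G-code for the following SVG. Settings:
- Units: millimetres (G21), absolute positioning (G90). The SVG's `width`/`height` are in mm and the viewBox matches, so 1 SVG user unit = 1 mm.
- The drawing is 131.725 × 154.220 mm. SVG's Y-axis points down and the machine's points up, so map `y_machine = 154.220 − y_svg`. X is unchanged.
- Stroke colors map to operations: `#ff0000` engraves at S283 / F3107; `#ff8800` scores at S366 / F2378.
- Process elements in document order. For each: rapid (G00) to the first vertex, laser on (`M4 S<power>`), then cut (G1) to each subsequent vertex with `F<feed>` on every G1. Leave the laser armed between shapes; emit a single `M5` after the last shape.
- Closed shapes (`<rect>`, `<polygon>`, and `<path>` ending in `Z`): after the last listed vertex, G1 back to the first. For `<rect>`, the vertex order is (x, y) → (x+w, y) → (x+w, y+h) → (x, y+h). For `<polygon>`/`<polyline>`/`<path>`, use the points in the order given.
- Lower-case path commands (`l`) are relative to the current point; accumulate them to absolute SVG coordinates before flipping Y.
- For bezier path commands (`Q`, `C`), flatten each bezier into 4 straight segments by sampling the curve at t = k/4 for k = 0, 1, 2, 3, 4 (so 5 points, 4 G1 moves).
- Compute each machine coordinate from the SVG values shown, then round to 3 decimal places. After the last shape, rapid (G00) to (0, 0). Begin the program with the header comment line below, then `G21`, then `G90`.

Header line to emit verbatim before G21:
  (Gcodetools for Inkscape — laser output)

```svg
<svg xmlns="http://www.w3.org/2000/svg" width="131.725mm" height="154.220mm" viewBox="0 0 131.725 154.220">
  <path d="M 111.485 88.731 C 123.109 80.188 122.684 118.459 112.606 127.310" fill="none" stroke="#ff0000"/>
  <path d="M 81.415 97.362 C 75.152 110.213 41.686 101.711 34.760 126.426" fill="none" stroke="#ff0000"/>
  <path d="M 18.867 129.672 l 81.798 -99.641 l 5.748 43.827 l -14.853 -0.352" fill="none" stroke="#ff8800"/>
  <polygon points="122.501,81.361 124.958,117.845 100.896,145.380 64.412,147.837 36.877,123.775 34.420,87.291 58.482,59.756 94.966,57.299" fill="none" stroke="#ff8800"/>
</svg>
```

(Gcodetools for Inkscape — laser output)
G21
G90
G00 X111.485 Y65.489
M4 S283
G1 X117.981 Y64.310 F3107
G1 X120.184 Y52.722 F3107
G1 X118.317 Y37.873 F3107
G1 X112.606 Y26.910 F3107
G00 X81.415 Y56.858
M4 S283
G1 X72.457 Y50.371 F3107
G1 X58.336 Y46.775 F3107
G1 X44.091 Y40.955 F3107
G1 X34.760 Y27.794 F3107
G00 X18.867 Y24.548
M4 S366
G1 X100.665 Y124.189 F2378
G1 X106.413 Y80.362 F2378
G1 X91.560 Y80.714 F2378
G00 X122.501 Y72.859
M4 S366
G1 X124.958 Y36.375 F2378
G1 X100.896 Y8.840 F2378
G1 X64.412 Y6.383 F2378
G1 X36.877 Y30.445 F2378
G1 X34.420 Y66.929 F2378
G1 X58.482 Y94.464 F2378
G1 X94.966 Y96.921 F2378
G1 X122.501 Y72.859 F2378
M5
G00 X0.000 Y0.000

viewBox `0 0 131.725 154.220` with mm width/height → 1 unit = 1 mm. Flip: y_m = 154.220 − y_svg.

**Shape 1** — `<path>` cubic bezier, stroke `#ff0000` → engrave (S283, F3107). Control points (SVG): P0=(111.485,88.731), P1=(123.109,80.188), P2=(122.684,118.459), P3=(112.606,127.310); sampled at t=k/4. Machine vertices: (111.485,65.489) → (117.981,64.310) → (120.184,52.722) → (118.317,37.873) → (112.606,26.910). Open path.

**Shape 2** — `<path>` cubic bezier, stroke `#ff0000` → engrave (S283, F3107). Control points (SVG): P0=(81.415,97.362), P1=(75.152,110.213), P2=(41.686,101.711), P3=(34.760,126.426); sampled at t=k/4. Machine vertices: (81.415,56.858) → (72.457,50.371) → (58.336,46.775) → (44.091,40.955) → (34.760,27.794). Open path.

**Shape 3** — `<path>` open polyline, stroke `#ff8800` → score (S366, F2378). Machine vertices: (18.867,24.548) → (100.665,124.189) → (106.413,80.362) → (91.560,80.714). Open path.

**Shape 4** — `<polygon>` regular polygon, stroke `#ff8800` → score (S366, F2378). Machine vertices: (122.501,72.859) → (124.958,36.375) → (100.896,8.840) → (64.412,6.383) → (36.877,30.445) → (34.420,66.929) → (58.482,94.464) → (94.966,96.921) → (122.501,72.859). Closed: final G1 returns to the first vertex.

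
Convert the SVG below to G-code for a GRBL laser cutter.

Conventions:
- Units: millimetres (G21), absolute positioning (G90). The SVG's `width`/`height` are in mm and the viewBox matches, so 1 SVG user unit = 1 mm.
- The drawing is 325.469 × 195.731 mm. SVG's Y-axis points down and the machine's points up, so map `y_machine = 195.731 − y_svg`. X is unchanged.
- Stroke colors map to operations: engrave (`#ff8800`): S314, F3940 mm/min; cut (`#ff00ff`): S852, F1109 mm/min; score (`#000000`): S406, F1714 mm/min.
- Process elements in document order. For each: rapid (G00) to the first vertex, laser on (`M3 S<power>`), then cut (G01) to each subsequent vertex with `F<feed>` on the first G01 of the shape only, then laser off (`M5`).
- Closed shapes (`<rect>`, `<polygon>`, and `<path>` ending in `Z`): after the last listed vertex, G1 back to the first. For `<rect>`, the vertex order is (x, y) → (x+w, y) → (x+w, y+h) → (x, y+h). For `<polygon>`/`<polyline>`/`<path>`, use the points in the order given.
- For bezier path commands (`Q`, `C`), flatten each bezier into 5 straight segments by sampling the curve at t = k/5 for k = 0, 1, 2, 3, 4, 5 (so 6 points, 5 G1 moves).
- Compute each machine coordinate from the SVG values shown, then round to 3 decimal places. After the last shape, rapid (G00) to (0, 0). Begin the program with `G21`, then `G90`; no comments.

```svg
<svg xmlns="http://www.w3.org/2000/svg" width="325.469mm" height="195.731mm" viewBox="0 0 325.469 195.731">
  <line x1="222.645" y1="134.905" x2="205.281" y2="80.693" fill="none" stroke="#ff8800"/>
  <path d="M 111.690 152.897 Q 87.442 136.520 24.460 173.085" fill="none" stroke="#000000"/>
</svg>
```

1 u = 1 mm; y_m = 195.731 − y.

[1] `<line>` line segment, #ff8800→engrave S314 F3940: (222.645,60.826) → (205.281,115.038)

[2] `<path>` quadratic bezier, #000000→score S406 F1714: (111.690,42.834) → (100.441,47.267) → (86.094,47.465) → (68.648,43.427) → (48.103,35.154) → (24.460,22.646)

G21
G90
G00 X222.645 Y60.826
M3 S314
G01 X205.281 Y115.038 F3940
M5
G00 X111.690 Y42.834
M3 S406
G01 X100.441 Y47.267 F1714
G01 X86.094 Y47.465
G01 X68.648 Y43.427
G01 X48.103 Y35.154
G01 X24.460 Y22.646
M5
G00 X0.000 Y0.000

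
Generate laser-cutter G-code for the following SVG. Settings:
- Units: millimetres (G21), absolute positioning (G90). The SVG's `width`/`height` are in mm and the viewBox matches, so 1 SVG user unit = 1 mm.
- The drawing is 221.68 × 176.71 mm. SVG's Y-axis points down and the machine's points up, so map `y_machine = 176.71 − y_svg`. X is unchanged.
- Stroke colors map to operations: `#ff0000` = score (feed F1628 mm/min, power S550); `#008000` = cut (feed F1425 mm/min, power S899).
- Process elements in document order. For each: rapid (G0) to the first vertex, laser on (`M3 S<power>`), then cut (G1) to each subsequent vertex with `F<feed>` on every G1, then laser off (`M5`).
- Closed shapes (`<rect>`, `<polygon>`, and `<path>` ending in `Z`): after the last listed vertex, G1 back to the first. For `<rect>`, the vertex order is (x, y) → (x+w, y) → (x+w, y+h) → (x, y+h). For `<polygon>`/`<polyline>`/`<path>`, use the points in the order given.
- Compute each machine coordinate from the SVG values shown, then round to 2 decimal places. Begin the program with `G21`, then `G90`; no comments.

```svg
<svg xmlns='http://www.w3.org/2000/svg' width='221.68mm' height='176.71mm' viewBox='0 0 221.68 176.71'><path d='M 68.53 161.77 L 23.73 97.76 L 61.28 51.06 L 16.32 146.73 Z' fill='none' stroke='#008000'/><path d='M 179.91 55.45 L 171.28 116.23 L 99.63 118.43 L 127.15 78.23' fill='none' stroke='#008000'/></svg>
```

1 u = 1 mm; y_m = 176.71 − y.

[1] `<path>` closed polygon, #008000→cut S899 F1425: (68.53,14.94) → (23.73,78.95) → (61.28,125.65) → (16.32,29.98) → (68.53,14.94) (closed)

[2] `<path>` open polyline, #008000→cut S899 F1425: (179.91,121.26) → (171.28,60.48) → (99.63,58.28) → (127.15,98.48)

G21
G90
G0 X68.53 Y14.94
M3 S899
G1 X23.73 Y78.95 F1425
G1 X61.28 Y125.65 F1425
G1 X16.32 Y29.98 F1425
G1 X68.53 Y14.94 F1425
M5
G0 X179.91 Y121.26
M3 S899
G1 X171.28 Y60.48 F1425
G1 X99.63 Y58.28 F1425
G1 X127.15 Y98.48 F1425
M5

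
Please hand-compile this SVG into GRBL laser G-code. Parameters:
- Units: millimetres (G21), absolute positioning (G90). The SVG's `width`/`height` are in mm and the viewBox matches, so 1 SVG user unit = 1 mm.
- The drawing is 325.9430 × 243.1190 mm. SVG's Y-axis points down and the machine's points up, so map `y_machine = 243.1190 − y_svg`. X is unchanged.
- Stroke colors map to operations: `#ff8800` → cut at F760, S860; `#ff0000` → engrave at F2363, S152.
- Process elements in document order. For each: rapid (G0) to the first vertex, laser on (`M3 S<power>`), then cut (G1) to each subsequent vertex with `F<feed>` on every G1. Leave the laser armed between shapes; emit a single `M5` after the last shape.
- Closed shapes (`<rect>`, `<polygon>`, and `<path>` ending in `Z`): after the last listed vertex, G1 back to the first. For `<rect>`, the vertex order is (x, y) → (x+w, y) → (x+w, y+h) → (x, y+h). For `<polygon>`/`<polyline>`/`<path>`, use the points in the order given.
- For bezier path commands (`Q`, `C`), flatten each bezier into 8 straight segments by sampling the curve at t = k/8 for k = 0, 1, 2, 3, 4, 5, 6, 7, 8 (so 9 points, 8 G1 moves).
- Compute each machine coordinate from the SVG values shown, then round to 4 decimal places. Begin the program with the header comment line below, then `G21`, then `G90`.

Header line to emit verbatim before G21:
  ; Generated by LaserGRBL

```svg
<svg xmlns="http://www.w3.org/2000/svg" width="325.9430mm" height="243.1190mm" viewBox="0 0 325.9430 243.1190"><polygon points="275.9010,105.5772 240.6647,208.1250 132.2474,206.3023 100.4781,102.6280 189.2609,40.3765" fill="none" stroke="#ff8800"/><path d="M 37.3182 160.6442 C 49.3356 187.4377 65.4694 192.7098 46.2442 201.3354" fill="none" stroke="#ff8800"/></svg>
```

Since the viewBox matches the mm dimensions, user units are millimetres directly. The only transform is the Y-flip y_m = 243.1190 − y_svg.

Shape 1 is a regular polygon drawn with `<polygon>`. Its stroke #ff8800 means cut at S860, F760. After flipping Y the toolpath is (275.9010,137.5418) → (240.6647,34.9940) → (132.2474,36.8167) → (100.4781,140.4910) → (189.2609,202.7425) → (275.9010,137.5418), returning to the start.

Shape 2 is a cubic bezier drawn with `<path>`. Its stroke #ff8800 means cut at S860, F760. After flipping Y the toolpath is (37.3182,82.4748) → (41.9406,73.3875) → (46.4863,66.0263) → (50.4927,60.0997) → (53.4972,55.3162) → (55.0372,51.3844) → (54.6501,48.0127) → (51.8733,44.9096) → (46.2442,41.7836).

; Generated by LaserGRBL
G21
G90
G0 X275.9010 Y137.5418
M3 S860
G1 X240.6647 Y34.9940 F760
G1 X132.2474 Y36.8167 F760
G1 X100.4781 Y140.4910 F760
G1 X189.2609 Y202.7425 F760
G1 X275.9010 Y137.5418 F760
G0 X37.3182 Y82.4748
M3 S860
G1 X41.9406 Y73.3875 F760
G1 X46.4863 Y66.0263 F760
G1 X50.4927 Y60.0997 F760
G1 X53.4972 Y55.3162 F760
G1 X55.0372 Y51.3844 F760
G1 X54.6501 Y48.0127 F760
G1 X51.8733 Y44.9096 F760
G1 X46.2442 Y41.7836 F760
M5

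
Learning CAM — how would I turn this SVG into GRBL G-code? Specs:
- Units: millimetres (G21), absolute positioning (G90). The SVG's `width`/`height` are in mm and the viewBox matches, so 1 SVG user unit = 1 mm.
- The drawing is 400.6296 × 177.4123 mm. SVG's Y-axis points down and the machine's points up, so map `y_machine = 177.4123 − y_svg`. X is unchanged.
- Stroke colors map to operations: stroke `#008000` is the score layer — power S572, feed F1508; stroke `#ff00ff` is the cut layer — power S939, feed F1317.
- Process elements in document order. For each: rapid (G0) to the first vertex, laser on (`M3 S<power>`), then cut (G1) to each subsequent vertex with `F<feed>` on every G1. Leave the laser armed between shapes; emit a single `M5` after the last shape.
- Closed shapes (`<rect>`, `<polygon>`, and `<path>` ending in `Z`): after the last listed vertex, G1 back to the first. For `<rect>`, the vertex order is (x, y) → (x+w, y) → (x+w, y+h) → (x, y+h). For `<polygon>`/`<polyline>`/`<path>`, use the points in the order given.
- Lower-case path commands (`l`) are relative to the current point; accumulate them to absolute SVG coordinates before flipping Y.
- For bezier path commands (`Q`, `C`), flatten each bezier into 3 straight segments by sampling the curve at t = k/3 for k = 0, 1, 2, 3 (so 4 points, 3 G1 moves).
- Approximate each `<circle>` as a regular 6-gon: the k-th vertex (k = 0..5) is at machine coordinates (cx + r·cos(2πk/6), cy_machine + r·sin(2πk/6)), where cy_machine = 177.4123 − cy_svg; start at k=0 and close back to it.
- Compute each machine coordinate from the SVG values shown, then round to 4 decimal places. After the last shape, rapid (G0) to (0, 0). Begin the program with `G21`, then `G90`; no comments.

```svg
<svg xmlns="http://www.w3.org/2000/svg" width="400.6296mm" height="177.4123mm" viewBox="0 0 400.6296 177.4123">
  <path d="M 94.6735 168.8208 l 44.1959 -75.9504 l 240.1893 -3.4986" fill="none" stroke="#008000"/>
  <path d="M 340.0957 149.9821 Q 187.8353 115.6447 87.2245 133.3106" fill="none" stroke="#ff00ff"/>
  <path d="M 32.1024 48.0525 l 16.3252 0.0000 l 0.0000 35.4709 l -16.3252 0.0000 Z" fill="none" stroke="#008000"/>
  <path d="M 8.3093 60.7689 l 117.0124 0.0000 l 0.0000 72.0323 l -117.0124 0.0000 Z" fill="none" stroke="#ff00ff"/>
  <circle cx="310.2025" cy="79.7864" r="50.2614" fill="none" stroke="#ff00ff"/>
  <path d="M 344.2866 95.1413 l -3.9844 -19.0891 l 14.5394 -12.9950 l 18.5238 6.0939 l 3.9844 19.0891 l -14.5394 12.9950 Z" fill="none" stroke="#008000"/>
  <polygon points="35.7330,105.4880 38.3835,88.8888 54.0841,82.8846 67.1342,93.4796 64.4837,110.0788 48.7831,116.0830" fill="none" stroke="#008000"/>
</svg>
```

viewBox `0 0 400.6296 177.4123` with mm width/height → 1 unit = 1 mm. Flip: y_m = 177.4123 − y_svg.

**Shape 1** — `<path>` open polyline, stroke `#008000` → score (S572, F1508). Machine vertices: (94.6735,8.5915) → (138.8694,84.5419) → (379.0587,88.0405). Open path.

**Shape 2** — `<path>` quadratic bezier, stroke `#ff00ff` → cut (S939, F1317). Control points (SVG): P0=(340.0957,149.9821), P1=(187.8353,115.6447), P2=(87.2245,133.3106); sampled at t=k/3. Machine vertices: (340.0957,27.4302) → (244.3276,44.5437) → (160.0372,50.1008) → (87.2245,44.1017). Open path.

**Shape 3** — `<path>` rectangle, stroke `#008000` → score (S572, F1508). Machine vertices: (32.1024,129.3598) → (48.4276,129.3598) → (48.4276,93.8889) → (32.1024,93.8889) → (32.1024,129.3598). Closed: final G1 returns to the first vertex.

**Shape 4** — `<path>` rectangle, stroke `#ff00ff` → cut (S939, F1317). Machine vertices: (8.3093,116.6434) → (125.3217,116.6434) → (125.3217,44.6111) → (8.3093,44.6111) → (8.3093,116.6434). Closed: final G1 returns to the first vertex.

**Shape 5** — `<circle>` circle, stroke `#ff00ff` → cut (S939, F1317). Machine vertices: (360.4639,97.6259) → (335.3332,141.1535) → (285.0718,141.1535) → (259.9411,97.6259) → (285.0718,54.0983) → (335.3332,54.0983) → (360.4639,97.6259). Closed: final G1 returns to the first vertex.

**Shape 6** — `<path>` regular polygon, stroke `#008000` → score (S572, F1508). Machine vertices: (344.2866,82.2710) → (340.3022,101.3601) → (354.8416,114.3551) → (373.3654,108.2612) → (377.3498,89.1721) → (362.8104,76.1771) → (344.2866,82.2710). Closed: final G1 returns to the first vertex.

**Shape 7** — `<polygon>` regular polygon, stroke `#008000` → score (S572, F1508). Machine vertices: (35.7330,71.9243) → (38.3835,88.5235) → (54.0841,94.5277) → (67.1342,83.9327) → (64.4837,67.3335) → (48.7831,61.3293) → (35.7330,71.9243). Closed: final G1 returns to the first vertex.

G21
G90
G0 X94.6735 Y8.5915
M3 S572
G1 X138.8694 Y84.5419 F1508
G1 X379.0587 Y88.0405 F1508
G0 X340.0957 Y27.4302
M3 S939
G1 X244.3276 Y44.5437 F1317
G1 X160.0372 Y50.1008 F1317
G1 X87.2245 Y44.1017 F1317
G0 X32.1024 Y129.3598
M3 S572
G1 X48.4276 Y129.3598 F1508
G1 X48.4276 Y93.8889 F1508
G1 X32.1024 Y93.8889 F1508
G1 X32.1024 Y129.3598 F1508
G0 X8.3093 Y116.6434
M3 S939
G1 X125.3217 Y116.6434 F1317
G1 X125.3217 Y44.6111 F1317
G1 X8.3093 Y44.6111 F1317
G1 X8.3093 Y116.6434 F1317
G0 X360.4639 Y97.6259
M3 S939
G1 X335.3332 Y141.1535 F1317
G1 X285.0718 Y141.1535 F1317
G1 X259.9411 Y97.6259 F1317
G1 X285.0718 Y54.0983 F1317
G1 X335.3332 Y54.0983 F1317
G1 X360.4639 Y97.6259 F1317
G0 X344.2866 Y82.2710
M3 S572
G1 X340.3022 Y101.3601 F1508
G1 X354.8416 Y114.3551 F1508
G1 X373.3654 Y108.2612 F1508
G1 X377.3498 Y89.1721 F1508
G1 X362.8104 Y76.1771 F1508
G1 X344.2866 Y82.2710 F1508
G0 X35.7330 Y71.9243
M3 S572
G1 X38.3835 Y88.5235 F1508
G1 X54.0841 Y94.5277 F1508
G1 X67.1342 Y83.9327 F1508
G1 X64.4837 Y67.3335 F1508
G1 X48.7831 Y61.3293 F1508
G1 X35.7330 Y71.9243 F1508
M5
G0 X0.0000 Y0.0000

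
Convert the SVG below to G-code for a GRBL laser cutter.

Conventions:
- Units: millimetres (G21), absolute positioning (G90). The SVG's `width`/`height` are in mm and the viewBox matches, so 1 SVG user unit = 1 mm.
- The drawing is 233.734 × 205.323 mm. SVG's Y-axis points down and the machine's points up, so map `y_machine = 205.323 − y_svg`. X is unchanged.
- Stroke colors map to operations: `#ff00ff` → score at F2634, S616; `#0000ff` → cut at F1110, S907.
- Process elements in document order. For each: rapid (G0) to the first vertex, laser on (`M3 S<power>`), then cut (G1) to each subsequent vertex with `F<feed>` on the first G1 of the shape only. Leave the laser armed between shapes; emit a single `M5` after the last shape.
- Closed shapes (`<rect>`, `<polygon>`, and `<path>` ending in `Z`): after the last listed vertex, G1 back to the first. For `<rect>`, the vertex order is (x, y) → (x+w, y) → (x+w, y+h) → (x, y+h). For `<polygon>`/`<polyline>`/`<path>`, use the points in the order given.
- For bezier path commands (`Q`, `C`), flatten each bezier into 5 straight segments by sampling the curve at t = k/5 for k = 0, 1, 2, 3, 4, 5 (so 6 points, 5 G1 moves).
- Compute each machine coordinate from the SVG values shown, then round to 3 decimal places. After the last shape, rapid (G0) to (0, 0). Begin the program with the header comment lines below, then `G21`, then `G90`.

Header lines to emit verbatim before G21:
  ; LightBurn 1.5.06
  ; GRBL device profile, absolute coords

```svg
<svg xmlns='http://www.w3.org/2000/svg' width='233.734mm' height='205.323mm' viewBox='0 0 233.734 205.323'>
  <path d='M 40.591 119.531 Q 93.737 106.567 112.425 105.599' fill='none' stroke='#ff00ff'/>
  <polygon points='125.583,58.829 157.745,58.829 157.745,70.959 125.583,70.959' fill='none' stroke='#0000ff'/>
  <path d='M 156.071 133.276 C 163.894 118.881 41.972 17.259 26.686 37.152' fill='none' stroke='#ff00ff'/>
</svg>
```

; LightBurn 1.5.06
; GRBL device profile, absolute coords
G21
G90
G0 X40.591 Y85.792
M3 S616
G1 X60.471 Y90.498 F2634
G1 X77.595 Y94.244
G1 X91.961 Y97.030
G1 X103.571 Y98.857
G1 X112.425 Y99.724
G0 X125.583 Y146.494
M3 S907
G1 X157.745 Y146.494 F1110
G1 X157.745 Y134.364
G1 X125.583 Y134.364
G1 X125.583 Y146.494
G0 X156.071 Y72.047
M3 S616
G1 X147.086 Y89.481 F2634
G1 X118.309 Y117.830
G1 X81.086 Y147.075
G1 X46.763 Y167.195
G1 X26.686 Y168.171
M5
G0 X0.000 Y0.000

Since the viewBox matches the mm dimensions, user units are millimetres directly. The only transform is the Y-flip y_m = 205.323 − y_svg.

Shape 1 is a quadratic bezier drawn with `<path>`. Its stroke #ff00ff means score at S616, F2634. After flipping Y the toolpath is (40.591,85.792) → (60.471,90.498) → (77.595,94.244) → (91.961,97.030) → (103.571,98.857) → (112.425,99.724).

Shape 2 is a rectangle drawn with `<polygon>`. Its stroke #0000ff means cut at S907, F1110. After flipping Y the toolpath is (125.583,146.494) → (157.745,146.494) → (157.745,134.364) → (125.583,134.364) → (125.583,146.494), returning to the start.

Shape 3 is a cubic bezier drawn with `<path>`. Its stroke #ff00ff means score at S616, F2634. After flipping Y the toolpath is (156.071,72.047) → (147.086,89.481) → (118.309,117.830) → (81.086,147.075) → (46.763,167.195) → (26.686,168.171).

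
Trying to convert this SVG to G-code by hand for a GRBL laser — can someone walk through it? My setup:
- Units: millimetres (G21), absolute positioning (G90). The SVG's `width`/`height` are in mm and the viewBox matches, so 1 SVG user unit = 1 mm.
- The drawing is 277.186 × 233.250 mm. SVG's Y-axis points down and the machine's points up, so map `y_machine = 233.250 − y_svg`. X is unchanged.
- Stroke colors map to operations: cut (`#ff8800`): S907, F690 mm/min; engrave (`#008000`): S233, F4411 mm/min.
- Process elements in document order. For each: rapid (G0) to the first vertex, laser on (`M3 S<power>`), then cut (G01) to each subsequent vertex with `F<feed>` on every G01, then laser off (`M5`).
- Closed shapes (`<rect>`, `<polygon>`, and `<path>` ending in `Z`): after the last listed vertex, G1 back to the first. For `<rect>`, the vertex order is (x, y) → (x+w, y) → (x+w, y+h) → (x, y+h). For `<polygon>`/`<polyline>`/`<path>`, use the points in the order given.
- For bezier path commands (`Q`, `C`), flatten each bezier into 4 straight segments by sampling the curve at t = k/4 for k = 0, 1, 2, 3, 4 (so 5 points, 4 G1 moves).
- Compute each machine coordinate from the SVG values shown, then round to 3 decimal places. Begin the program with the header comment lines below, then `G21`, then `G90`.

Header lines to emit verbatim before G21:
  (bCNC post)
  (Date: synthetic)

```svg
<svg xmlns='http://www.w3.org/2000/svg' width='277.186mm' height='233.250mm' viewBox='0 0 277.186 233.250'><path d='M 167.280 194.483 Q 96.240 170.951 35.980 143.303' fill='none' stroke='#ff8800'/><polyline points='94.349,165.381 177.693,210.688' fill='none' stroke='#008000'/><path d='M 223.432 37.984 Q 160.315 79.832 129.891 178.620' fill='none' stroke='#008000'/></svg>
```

Since the viewBox matches the mm dimensions, user units are millimetres directly. The only transform is the Y-flip y_m = 233.250 − y_svg.

Shape 1 is a quadratic bezier drawn with `<path>`. Its stroke #ff8800 means cut at S907, F690. After flipping Y the toolpath is (167.280,38.767) → (132.434,50.790) → (98.935,63.328) → (66.784,76.380) → (35.980,89.947).

Shape 2 is a line segment drawn with `<polyline>`. Its stroke #008000 means engrave at S233, F4411. After flipping Y the toolpath is (94.349,67.869) → (177.693,22.562).

Shape 3 is a quadratic bezier drawn with `<path>`. Its stroke #008000 means engrave at S233, F4411. After flipping Y the toolpath is (223.432,195.266) → (193.917,170.783) → (168.488,139.183) → (147.146,100.465) → (129.891,54.630).

(bCNC post)
(Date: synthetic)
G21
G90
G0 X167.280 Y38.767
M3 S907
G01 X132.434 Y50.790 F690
G01 X98.935 Y63.328 F690
G01 X66.784 Y76.380 F690
G01 X35.980 Y89.947 F690
M5
G0 X94.349 Y67.869
M3 S233
G01 X177.693 Y22.562 F4411
M5
G0 X223.432 Y195.266
M3 S233
G01 X193.917 Y170.783 F4411
G01 X168.488 Y139.183 F4411
G01 X147.146 Y100.465 F4411
G01 X129.891 Y54.630 F4411
M5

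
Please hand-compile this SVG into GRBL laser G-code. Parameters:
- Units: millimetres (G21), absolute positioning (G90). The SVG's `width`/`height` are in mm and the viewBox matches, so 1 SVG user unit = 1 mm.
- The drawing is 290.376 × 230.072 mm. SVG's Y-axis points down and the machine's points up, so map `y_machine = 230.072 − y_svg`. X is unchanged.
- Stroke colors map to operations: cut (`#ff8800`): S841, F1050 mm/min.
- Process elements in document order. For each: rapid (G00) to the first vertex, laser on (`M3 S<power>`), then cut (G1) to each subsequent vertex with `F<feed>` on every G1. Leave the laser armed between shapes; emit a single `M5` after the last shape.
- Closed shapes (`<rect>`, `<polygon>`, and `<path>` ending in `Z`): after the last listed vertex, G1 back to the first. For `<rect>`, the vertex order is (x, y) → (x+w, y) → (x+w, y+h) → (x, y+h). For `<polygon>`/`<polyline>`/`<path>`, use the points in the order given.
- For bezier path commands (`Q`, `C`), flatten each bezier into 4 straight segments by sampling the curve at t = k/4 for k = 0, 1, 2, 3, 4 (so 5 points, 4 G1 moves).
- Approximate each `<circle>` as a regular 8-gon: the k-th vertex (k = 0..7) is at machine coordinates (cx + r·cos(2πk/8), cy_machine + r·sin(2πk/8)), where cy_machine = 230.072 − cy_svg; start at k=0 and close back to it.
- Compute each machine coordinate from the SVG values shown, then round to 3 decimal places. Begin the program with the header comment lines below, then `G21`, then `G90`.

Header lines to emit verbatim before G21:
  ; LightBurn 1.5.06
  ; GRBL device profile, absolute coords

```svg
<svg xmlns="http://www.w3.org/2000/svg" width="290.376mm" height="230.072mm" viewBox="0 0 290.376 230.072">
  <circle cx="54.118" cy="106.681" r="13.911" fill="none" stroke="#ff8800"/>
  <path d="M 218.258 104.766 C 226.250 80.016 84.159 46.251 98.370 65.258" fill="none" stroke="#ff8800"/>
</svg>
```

Since the viewBox matches the mm dimensions, user units are millimetres directly. The only transform is the Y-flip y_m = 230.072 − y_svg.

Shape 1 is a circle drawn with `<circle>`. Its stroke #ff8800 means cut at S841, F1050. After flipping Y the toolpath is (68.029,123.391) → (63.955,133.228) → (54.118,137.302) → (44.281,133.228) → (40.207,123.391) → (44.281,113.554) → (54.118,109.480) → (63.955,113.554) → (68.029,123.391), returning to the start.

Shape 2 is a cubic bezier drawn with `<path>`. Its stroke #ff8800 means cut at S841, F1050. After flipping Y the toolpath is (218.258,125.306) → (200.899,144.593) → (155.982,161.469) → (112.231,170.140) → (98.370,164.814).

; LightBurn 1.5.06
; GRBL device profile, absolute coords
G21
G90
G00 X68.029 Y123.391
M3 S841
G1 X63.955 Y133.228 F1050
G1 X54.118 Y137.302 F1050
G1 X44.281 Y133.228 F1050
G1 X40.207 Y123.391 F1050
G1 X44.281 Y113.554 F1050
G1 X54.118 Y109.480 F1050
G1 X63.955 Y113.554 F1050
G1 X68.029 Y123.391 F1050
G00 X218.258 Y125.306
M3 S841
G1 X200.899 Y144.593 F1050
G1 X155.982 Y161.469 F1050
G1 X112.231 Y170.140 F1050
G1 X98.370 Y164.814 F1050
M5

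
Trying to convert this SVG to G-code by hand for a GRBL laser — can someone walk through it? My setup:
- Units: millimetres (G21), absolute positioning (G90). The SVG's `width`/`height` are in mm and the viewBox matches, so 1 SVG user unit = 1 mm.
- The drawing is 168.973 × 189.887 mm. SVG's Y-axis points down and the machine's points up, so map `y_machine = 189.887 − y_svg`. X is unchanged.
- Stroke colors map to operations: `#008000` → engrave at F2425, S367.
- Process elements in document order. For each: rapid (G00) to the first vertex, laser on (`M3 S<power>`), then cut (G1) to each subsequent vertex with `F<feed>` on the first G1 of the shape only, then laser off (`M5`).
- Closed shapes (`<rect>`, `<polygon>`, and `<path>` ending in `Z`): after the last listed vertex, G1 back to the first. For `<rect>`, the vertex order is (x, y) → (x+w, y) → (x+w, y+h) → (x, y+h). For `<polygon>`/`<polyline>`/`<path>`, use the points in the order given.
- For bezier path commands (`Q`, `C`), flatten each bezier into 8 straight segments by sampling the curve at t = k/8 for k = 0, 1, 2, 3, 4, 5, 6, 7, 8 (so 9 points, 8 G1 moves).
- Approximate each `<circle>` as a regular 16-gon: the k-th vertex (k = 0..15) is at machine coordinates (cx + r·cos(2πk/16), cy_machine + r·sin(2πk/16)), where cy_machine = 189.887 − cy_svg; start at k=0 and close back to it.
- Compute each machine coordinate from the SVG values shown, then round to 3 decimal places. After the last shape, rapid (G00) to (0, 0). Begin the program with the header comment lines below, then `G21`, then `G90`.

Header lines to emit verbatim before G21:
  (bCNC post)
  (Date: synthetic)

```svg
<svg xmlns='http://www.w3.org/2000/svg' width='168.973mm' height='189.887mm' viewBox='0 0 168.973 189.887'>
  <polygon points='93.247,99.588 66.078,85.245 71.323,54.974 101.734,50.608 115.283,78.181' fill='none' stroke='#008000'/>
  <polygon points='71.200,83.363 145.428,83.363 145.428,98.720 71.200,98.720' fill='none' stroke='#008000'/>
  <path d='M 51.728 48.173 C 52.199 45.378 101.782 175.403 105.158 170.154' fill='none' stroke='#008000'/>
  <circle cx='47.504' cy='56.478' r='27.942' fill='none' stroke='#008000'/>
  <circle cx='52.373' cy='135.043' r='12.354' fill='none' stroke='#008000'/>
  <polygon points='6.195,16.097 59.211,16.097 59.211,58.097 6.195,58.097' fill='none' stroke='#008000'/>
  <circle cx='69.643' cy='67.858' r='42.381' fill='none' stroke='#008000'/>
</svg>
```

viewBox `0 0 168.973 189.887` with mm width/height → 1 unit = 1 mm. Flip: y_m = 189.887 − y_svg.

**Shape 1** — `<polygon>` regular polygon, stroke `#008000` → engrave (S367, F2425). Machine vertices: (93.247,90.299) → (66.078,104.642) → (71.323,134.913) → (101.734,139.279) → (115.283,111.706) → (93.247,90.299). Closed: final G1 returns to the first vertex.

**Shape 2** — `<polygon>` rectangle, stroke `#008000` → engrave (S367, F2425). Machine vertices: (71.200,106.524) → (145.428,106.524) → (145.428,91.167) → (71.200,91.167) → (71.200,106.524). Closed: final G1 returns to the first vertex.

**Shape 3** — `<path>` cubic bezier, stroke `#008000` → engrave (S367, F2425). Control points (SVG): P0=(51.728,48.173), P1=(52.199,45.378), P2=(101.782,175.403), P3=(105.158,170.154); sampled at t=k/8. Machine vertices: (51.728,141.714) → (54.021,137.060) → (59.800,123.095) → (67.950,102.963) → (77.354,79.803) → (86.893,56.759) → (95.452,36.971) → (101.912,23.582) → (105.158,19.733). Open path.

**Shape 4** — `<circle>` circle, stroke `#008000` → engrave (S367, F2425). Machine vertices: (75.446,133.409) → (73.319,144.102) → (67.262,153.167) → (58.197,159.224) → (47.504,161.351) → (36.811,159.224) → (27.746,153.167) → (21.689,144.102) → (19.562,133.409) → (21.689,122.716) → (27.746,113.651) → (36.811,107.594) → (47.504,105.467) → (58.197,107.594) → (67.262,113.651) → (73.319,122.716) → (75.446,133.409). Closed: final G1 returns to the first vertex.

**Shape 5** — `<circle>` circle, stroke `#008000` → engrave (S367, F2425). Machine vertices: (64.727,54.844) → (63.787,59.572) → (61.109,63.580) → (57.101,66.258) → (52.373,67.198) → (47.645,66.258) → (43.637,63.580) → (40.959,59.572) → (40.019,54.844) → (40.959,50.116) → (43.637,46.108) → (47.645,43.430) → (52.373,42.490) → (57.101,43.430) → (61.109,46.108) → (63.787,50.116) → (64.727,54.844). Closed: final G1 returns to the first vertex.

**Shape 6** — `<polygon>` rectangle, stroke `#008000` → engrave (S367, F2425). Machine vertices: (6.195,173.790) → (59.211,173.790) → (59.211,131.790) → (6.195,131.790) → (6.195,173.790). Closed: final G1 returns to the first vertex.

**Shape 7** — `<circle>` circle, stroke `#008000` → engrave (S367, F2425). Machine vertices: (112.024,122.029) → (108.798,138.248) → (99.611,151.997) → (85.862,161.184) → (69.643,164.410) → (53.424,161.184) → (39.675,151.997) → (30.488,138.248) → (27.262,122.029) → (30.488,105.810) → (39.675,92.061) → (53.424,82.874) → (69.643,79.648) → (85.862,82.874) → (99.611,92.061) → (108.798,105.810) → (112.024,122.029). Closed: final G1 returns to the first vertex.

(bCNC post)
(Date: synthetic)
G21
G90
G00 X93.247 Y90.299
M3 S367
G1 X66.078 Y104.642 F2425
G1 X71.323 Y134.913
G1 X101.734 Y139.279
G1 X115.283 Y111.706
G1 X93.247 Y90.299
M5
G00 X71.200 Y106.524
M3 S367
G1 X145.428 Y106.524 F2425
G1 X145.428 Y91.167
G1 X71.200 Y91.167
G1 X71.200 Y106.524
M5
G00 X51.728 Y141.714
M3 S367
G1 X54.021 Y137.060 F2425
G1 X59.800 Y123.095
G1 X67.950 Y102.963
G1 X77.354 Y79.803
G1 X86.893 Y56.759
G1 X95.452 Y36.971
G1 X101.912 Y23.582
G1 X105.158 Y19.733
M5
G00 X75.446 Y133.409
M3 S367
G1 X73.319 Y144.102 F2425
G1 X67.262 Y153.167
G1 X58.197 Y159.224
G1 X47.504 Y161.351
G1 X36.811 Y159.224
G1 X27.746 Y153.167
G1 X21.689 Y144.102
G1 X19.562 Y133.409
G1 X21.689 Y122.716
G1 X27.746 Y113.651
G1 X36.811 Y107.594
G1 X47.504 Y105.467
G1 X58.197 Y107.594
G1 X67.262 Y113.651
G1 X73.319 Y122.716
G1 X75.446 Y133.409
M5
G00 X64.727 Y54.844
M3 S367
G1 X63.787 Y59.572 F2425
G1 X61.109 Y63.580
G1 X57.101 Y66.258
G1 X52.373 Y67.198
G1 X47.645 Y66.258
G1 X43.637 Y63.580
G1 X40.959 Y59.572
G1 X40.019 Y54.844
G1 X40.959 Y50.116
G1 X43.637 Y46.108
G1 X47.645 Y43.430
G1 X52.373 Y42.490
G1 X57.101 Y43.430
G1 X61.109 Y46.108
G1 X63.787 Y50.116
G1 X64.727 Y54.844
M5
G00 X6.195 Y173.790
M3 S367
G1 X59.211 Y173.790 F2425
G1 X59.211 Y131.790
G1 X6.195 Y131.790
G1 X6.195 Y173.790
M5
G00 X112.024 Y122.029
M3 S367
G1 X108.798 Y138.248 F2425
G1 X99.611 Y151.997
G1 X85.862 Y161.184
G1 X69.643 Y164.410
G1 X53.424 Y161.184
G1 X39.675 Y151.997
G1 X30.488 Y138.248
G1 X27.262 Y122.029
G1 X30.488 Y105.810
G1 X39.675 Y92.061
G1 X53.424 Y82.874
G1 X69.643 Y79.648
G1 X85.862 Y82.874
G1 X99.611 Y92.061
G1 X108.798 Y105.810
G1 X112.024 Y122.029
M5
G00 X0.000 Y0.000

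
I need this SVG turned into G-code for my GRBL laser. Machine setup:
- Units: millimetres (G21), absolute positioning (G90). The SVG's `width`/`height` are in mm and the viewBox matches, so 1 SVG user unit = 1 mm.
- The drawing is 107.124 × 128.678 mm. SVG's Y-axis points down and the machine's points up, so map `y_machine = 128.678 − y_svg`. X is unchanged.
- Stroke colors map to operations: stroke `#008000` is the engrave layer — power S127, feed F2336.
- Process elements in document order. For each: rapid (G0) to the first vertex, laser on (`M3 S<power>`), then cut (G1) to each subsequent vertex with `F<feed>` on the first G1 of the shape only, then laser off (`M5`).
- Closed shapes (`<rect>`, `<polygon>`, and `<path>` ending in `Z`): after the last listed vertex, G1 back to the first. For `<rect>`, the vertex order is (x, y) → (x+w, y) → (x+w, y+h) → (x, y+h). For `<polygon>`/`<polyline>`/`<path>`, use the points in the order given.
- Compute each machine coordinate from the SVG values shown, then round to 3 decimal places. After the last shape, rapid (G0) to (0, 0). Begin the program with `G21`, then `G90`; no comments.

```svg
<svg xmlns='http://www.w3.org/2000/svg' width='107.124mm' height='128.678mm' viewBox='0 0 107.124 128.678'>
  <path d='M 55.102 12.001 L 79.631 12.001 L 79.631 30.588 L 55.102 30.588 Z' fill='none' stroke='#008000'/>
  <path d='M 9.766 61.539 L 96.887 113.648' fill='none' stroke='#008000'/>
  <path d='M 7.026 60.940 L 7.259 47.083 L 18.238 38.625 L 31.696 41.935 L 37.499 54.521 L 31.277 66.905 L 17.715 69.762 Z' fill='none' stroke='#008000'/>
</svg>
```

1 u = 1 mm; y_m = 128.678 − y.

[1] `<path>` rectangle, #008000→engrave S127 F2336: (55.102,116.677) → (79.631,116.677) → (79.631,98.090) → (55.102,98.090) → (55.102,116.677) (closed)

[2] `<path>` line segment, #008000→engrave S127 F2336: (9.766,67.139) → (96.887,15.030)

[3] `<path>` regular polygon, #008000→engrave S127 F2336: (7.026,67.738) → (7.259,81.595) → (18.238,90.053) → (31.696,86.743) → (37.499,74.157) → (31.277,61.773) → (17.715,58.916) → (7.026,67.738) (closed)

G21
G90
G0 X55.102 Y116.677
M3 S127
G1 X79.631 Y116.677 F2336
G1 X79.631 Y98.090
G1 X55.102 Y98.090
G1 X55.102 Y116.677
M5
G0 X9.766 Y67.139
M3 S127
G1 X96.887 Y15.030 F2336
M5
G0 X7.026 Y67.738
M3 S127
G1 X7.259 Y81.595 F2336
G1 X18.238 Y90.053
G1 X31.696 Y86.743
G1 X37.499 Y74.157
G1 X31.277 Y61.773
G1 X17.715 Y58.916
G1 X7.026 Y67.738
M5
G0 X0.000 Y0.000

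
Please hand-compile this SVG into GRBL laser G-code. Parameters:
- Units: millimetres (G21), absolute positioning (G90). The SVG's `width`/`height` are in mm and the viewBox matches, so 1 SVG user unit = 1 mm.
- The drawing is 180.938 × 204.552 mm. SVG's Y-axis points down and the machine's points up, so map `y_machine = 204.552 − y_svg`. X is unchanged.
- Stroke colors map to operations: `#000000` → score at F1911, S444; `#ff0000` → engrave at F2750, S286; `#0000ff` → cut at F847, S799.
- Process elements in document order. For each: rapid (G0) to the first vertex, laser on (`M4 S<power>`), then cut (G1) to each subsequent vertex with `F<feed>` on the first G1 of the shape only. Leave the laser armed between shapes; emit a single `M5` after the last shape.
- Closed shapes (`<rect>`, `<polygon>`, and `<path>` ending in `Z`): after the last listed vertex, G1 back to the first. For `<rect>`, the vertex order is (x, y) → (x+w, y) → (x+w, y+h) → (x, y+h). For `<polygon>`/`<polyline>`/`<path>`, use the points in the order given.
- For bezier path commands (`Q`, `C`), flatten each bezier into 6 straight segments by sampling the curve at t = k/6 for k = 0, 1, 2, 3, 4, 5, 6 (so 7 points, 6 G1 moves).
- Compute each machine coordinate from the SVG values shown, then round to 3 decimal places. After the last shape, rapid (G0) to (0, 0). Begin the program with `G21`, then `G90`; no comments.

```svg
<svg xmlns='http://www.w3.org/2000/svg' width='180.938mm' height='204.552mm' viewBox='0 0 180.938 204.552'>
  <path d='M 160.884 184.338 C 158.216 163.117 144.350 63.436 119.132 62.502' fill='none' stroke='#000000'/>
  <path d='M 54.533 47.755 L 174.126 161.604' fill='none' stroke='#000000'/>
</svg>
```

Since the viewBox matches the mm dimensions, user units are millimetres directly. The only transform is the Y-flip y_m = 204.552 − y_svg.

Shape 1 is a cubic bezier drawn with `<path>`. Its stroke #000000 means score at S444, F1911. After flipping Y the toolpath is (160.884,20.214) → (158.616,36.542) → (154.478,61.025) → (148.464,88.740) → (140.572,114.764) → (130.796,134.174) → (119.132,142.050).

Shape 2 is a line segment drawn with `<path>`. Its stroke #000000 means score at S444, F1911. After flipping Y the toolpath is (54.533,156.797) → (174.126,42.948).

G21
G90
G0 X160.884 Y20.214
M4 S444
G1 X158.616 Y36.542 F1911
G1 X154.478 Y61.025
G1 X148.464 Y88.740
G1 X140.572 Y114.764
G1 X130.796 Y134.174
G1 X119.132 Y142.050
G0 X54.533 Y156.797
M4 S444
G1 X174.126 Y42.948 F1911
M5
G0 X0.000 Y0.000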